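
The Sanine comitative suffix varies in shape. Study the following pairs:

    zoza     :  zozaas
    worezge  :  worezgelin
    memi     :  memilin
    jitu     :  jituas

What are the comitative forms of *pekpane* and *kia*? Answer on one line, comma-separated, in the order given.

The pattern is front/back vowel harmony: -lin when the last vowel of the stem is a front vowel (*worezge*, *memi*); -as when the last vowel of the stem is a back vowel (*zoza*, *jitu*).
Since the last vowel of *pekpane* is /e/ (a front vowel), it takes -lin, giving *pekpanelin*.
*kia* — last vowel /a/ (a back vowel) → -as → *kiaas*.

pekpanelin, kiaas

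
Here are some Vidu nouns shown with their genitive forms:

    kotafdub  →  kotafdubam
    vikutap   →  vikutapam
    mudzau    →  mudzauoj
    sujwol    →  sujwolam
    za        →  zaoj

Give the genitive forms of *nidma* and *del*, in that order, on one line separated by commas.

nidmaoj, delam

The alternation tracks the final sound of the stem — -am when the stem ends in a consonant (*kotafdub*, *vikutap*, *sujwol*); -oj when the stem ends in a vowel (*mudzau*, *za*).
*nidma*: final sound = /a/, a vowel → -oj → *nidmaoj*.
Since the final sound of *del* is /l/ (a consonant), it takes -am, giving *delam*.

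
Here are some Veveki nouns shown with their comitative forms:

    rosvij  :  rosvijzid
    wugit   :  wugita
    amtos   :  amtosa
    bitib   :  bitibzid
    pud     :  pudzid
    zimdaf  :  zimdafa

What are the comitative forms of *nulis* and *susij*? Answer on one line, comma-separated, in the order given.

nulisa, susijzid

The pattern is voicing of the final consonant: -a when the stem ends in a voiceless consonant (*wugit*, *amtos*, *zimdaf*); -zid when the stem ends in a voiced consonant (*rosvij*, *bitib*, *pud*).
Since the final consonant of *nulis* is /s/ (voiceless), it takes -a, giving *nulisa*.
*susij* — final consonant /j/ (voiced) → -zid → *susijzid*.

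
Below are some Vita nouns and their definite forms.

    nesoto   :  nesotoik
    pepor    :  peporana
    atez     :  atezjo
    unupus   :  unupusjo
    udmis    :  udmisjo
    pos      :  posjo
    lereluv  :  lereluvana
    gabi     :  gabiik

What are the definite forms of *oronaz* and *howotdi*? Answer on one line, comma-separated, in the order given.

oronazjo, howotdiik

The alternation tracks the final sound of the stem — -jo when the stem ends in a sibilant (*atez*, *unupus*, *udmis*, *pos*); -ana when the stem ends in a non-sibilant consonant (*pepor*, *lereluv*); -ik when the stem ends in a vowel (*nesoto*, *gabi*).
*oronaz* — final sound /z/ (a sibilant) → -jo → *oronazjo*.
*howotdi*: final sound = /i/, a vowel → -ik → *howotdiik*.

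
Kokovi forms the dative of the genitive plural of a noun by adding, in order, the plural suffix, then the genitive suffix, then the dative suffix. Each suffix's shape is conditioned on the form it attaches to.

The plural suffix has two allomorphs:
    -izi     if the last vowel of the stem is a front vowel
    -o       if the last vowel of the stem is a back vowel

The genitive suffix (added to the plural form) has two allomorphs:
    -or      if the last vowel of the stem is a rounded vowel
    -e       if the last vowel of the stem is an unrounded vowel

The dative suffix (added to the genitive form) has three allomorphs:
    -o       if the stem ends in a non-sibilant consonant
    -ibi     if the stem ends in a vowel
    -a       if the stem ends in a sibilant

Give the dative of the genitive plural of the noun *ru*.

ruooro

*ru*: last vowel = /u/, a back vowel → -o → *ruo*.
The plural form *ruo* — last vowel /o/ (a rounded vowel) → -or → *ruoor*.
Since the final sound of the genitive form *ruoor* is /r/ (a non-sibilant consonant), it takes -o, giving *ruooro*.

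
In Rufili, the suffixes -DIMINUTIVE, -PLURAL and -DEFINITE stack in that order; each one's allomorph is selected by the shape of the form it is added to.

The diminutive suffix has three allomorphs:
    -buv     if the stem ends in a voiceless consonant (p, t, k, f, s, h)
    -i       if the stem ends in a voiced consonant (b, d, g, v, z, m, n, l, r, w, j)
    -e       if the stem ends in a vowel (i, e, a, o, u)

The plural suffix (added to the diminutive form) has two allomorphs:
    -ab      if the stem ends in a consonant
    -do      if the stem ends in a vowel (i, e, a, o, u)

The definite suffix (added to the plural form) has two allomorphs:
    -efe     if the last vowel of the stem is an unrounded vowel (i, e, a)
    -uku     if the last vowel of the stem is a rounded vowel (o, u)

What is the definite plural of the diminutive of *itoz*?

The final sound of *itoz* is /z/, which is a voiced consonant, so the diminutive suffix is -i, giving *itozi*.
The diminutive form *itozi* — final sound /i/ (a vowel) → -do → *itozido*.
Since the last vowel of the plural form *itozido* is /o/ (a rounded vowel), it takes -uku, giving *itozidouku*.

itozidouku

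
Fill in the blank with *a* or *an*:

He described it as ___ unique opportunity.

a

The indefinite article is chosen by the initial *sound* of the following word, not its spelling.
*unique* begins with the sound /juː/ (u pronounced /juː/) — a consonant sound.
So the article is *a*: He described it as a unique opportunity.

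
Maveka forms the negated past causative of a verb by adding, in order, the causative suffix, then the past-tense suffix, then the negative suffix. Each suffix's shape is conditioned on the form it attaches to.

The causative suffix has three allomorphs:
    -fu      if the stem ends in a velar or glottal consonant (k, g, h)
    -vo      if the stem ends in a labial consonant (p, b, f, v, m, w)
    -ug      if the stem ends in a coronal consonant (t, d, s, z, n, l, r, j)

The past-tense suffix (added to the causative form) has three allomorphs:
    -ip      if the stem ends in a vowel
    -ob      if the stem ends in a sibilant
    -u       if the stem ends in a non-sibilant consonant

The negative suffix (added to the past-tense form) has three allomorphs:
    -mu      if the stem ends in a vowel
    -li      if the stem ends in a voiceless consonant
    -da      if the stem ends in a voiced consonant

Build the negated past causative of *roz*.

rozugumu

The final consonant of *roz* is /z/, which is coronal, so the causative suffix is -ug, giving *rozug*.
The causative form *rozug*: final sound = /g/, a non-sibilant consonant → -u → *rozugu*.
The final sound of the past-tense form *rozugu* is /u/, which is a vowel, so the negative suffix is -mu, giving *rozugumu*.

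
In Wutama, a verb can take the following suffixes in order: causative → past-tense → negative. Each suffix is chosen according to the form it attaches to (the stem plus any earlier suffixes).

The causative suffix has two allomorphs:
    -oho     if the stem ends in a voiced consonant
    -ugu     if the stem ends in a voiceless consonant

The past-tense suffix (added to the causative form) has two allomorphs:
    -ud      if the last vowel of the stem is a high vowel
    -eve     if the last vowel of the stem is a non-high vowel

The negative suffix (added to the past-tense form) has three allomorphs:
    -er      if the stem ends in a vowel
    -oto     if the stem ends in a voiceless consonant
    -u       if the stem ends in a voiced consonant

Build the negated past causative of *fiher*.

*fiher* — final consonant /r/ (voiced) → -oho → *fiheroho*.
The causative form *fiheroho*: last vowel = /o/, a non-high vowel → -eve → *fiherohoeve*.
The past-tense form *fiherohoeve* — final sound /e/ (a vowel) → -er → *fiherohoeveer*.

fiherohoeveer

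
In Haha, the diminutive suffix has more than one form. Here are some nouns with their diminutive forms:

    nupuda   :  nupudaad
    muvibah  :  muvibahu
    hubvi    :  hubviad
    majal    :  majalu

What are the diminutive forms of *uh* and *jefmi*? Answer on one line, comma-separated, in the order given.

uhu, jefmiad

The suffix is conditioned by the final sound: -u when the stem ends in a consonant (*muvibah*, *majal*); -ad when the stem ends in a vowel (*nupuda*, *hubvi*).
Since the final sound of *uh* is /h/ (a consonant), it takes -u, giving *uhu*.
*jefmi*: final sound = /i/, a vowel → -ad → *jefmiad*.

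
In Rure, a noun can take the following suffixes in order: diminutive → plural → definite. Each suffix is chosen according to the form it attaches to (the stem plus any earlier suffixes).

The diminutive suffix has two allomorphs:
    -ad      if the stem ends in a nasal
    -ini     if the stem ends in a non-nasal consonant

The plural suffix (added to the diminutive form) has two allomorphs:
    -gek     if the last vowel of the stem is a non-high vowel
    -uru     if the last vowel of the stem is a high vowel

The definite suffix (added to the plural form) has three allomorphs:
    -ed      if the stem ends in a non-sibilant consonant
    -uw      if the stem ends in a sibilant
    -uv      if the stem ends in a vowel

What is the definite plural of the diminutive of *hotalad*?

*hotalad* — final consonant /d/ (non-nasal) → -ini → *hotaladini*.
The diminutive form *hotaladini* — last vowel /i/ (a high vowel) → -uru → *hotaladiniuru*.
Since the final sound of the plural form *hotaladiniuru* is /u/ (a vowel), it takes -uv, giving *hotaladiniuruuv*.

hotaladiniuruuv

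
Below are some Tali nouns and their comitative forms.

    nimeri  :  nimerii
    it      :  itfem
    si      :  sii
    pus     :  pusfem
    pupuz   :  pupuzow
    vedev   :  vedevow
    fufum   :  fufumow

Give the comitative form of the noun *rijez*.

rijezow

The pattern is voicing of the final sound: -fem when the stem ends in a voiceless consonant (*it*, *pus*); -ow when the stem ends in a voiced consonant (*pupuz*, *vedev*, *fufum*); -i when the stem ends in a vowel (*nimeri*, *si*).
Since the final sound of *rijez* is /z/ (a voiced consonant), it takes -ow, giving *rijezow*.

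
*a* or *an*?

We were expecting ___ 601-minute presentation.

a

The indefinite article is chosen by the initial *sound* of the following word, not its spelling.
The number *601* is spoken "six hundred …", beginning with /sɪks/ — a consonant sound.
So the article is *a*: We were expecting a 601-minute presentation.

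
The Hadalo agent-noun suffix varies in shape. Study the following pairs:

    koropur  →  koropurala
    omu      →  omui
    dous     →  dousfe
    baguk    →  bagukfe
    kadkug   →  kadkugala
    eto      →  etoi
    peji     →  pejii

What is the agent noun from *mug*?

mugala

The alternation tracks the final sound of the stem — -fe when the stem ends in a voiceless consonant (*dous*, *baguk*); -ala when the stem ends in a voiced consonant (*koropur*, *kadkug*); -i when the stem ends in a vowel (*omu*, *eto*, *peji*).
Since the final sound of *mug* is /g/ (a voiced consonant), it takes -ala, giving *mugala*.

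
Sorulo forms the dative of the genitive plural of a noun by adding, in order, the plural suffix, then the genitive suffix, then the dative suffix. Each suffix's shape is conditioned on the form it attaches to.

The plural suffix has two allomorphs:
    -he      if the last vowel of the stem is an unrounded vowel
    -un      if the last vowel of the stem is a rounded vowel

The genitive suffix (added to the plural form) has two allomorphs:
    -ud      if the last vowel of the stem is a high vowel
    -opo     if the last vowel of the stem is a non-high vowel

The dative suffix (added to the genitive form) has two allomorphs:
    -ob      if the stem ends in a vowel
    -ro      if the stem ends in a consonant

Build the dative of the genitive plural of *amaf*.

amafheopoob

Since the last vowel of *amaf* is /a/ (an unrounded vowel), it takes -he, giving *amafhe*.
The last vowel of the plural form *amafhe* is /e/, which is a non-high vowel, so the genitive suffix is -opo, giving *amafheopo*.
The genitive form *amafheopo* — final sound /o/ (a vowel) → -ob → *amafheopoob*.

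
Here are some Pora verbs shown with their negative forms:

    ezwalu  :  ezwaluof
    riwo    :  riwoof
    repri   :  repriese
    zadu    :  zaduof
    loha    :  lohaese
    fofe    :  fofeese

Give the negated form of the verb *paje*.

Looking at the last vowel of each stem: -of when the last vowel of the stem is a rounded vowel (*ezwalu*, *riwo*, *zadu*); -ese when the last vowel of the stem is an unrounded vowel (*repri*, *loha*, *fofe*).
*paje* — last vowel /e/ (an unrounded vowel) → -ese → *pajeese*.

pajeese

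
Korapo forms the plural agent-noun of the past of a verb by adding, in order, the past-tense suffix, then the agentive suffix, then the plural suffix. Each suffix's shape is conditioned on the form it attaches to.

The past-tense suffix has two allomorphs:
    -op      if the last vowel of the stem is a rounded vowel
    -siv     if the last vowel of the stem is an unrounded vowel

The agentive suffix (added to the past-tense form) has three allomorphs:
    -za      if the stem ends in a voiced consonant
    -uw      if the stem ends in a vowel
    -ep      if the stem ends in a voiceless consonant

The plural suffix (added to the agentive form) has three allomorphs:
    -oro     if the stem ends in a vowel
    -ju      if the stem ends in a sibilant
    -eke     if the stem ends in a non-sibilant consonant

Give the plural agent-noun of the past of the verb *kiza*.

The last vowel of *kiza* is /a/, which is an unrounded vowel, so the past-tense suffix is -siv, giving *kizasiv*.
The past-tense form *kizasiv* — final sound /v/ (a voiced consonant) → -za → *kizasivza*.
The agentive form *kizasivza* — final sound /a/ (a vowel) → -oro → *kizasivzaoro*.

kizasivzaoro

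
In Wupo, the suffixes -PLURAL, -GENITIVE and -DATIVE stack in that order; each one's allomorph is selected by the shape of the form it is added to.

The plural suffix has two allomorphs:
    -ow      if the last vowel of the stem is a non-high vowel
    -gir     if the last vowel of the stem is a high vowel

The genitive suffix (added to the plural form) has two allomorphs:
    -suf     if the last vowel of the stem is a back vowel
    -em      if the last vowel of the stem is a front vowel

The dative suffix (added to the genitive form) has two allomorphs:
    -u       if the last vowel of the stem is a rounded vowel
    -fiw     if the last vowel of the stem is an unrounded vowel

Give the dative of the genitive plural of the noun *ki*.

*ki* — last vowel /i/ (a high vowel) → -gir → *kigir*.
The last vowel of the plural form *kigir* is /i/, which is a front vowel, so the genitive suffix is -em, giving *kigirem*.
Since the last vowel of the genitive form *kigirem* is /e/ (an unrounded vowel), it takes -fiw, giving *kigiremfiw*.

kigiremfiw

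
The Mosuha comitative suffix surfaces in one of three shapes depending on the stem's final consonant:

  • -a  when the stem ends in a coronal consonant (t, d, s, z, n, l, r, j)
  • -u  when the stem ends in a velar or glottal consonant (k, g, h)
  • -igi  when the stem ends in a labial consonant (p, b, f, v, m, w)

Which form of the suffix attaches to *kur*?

-a

*kur*: final consonant = /r/, coronal → -a.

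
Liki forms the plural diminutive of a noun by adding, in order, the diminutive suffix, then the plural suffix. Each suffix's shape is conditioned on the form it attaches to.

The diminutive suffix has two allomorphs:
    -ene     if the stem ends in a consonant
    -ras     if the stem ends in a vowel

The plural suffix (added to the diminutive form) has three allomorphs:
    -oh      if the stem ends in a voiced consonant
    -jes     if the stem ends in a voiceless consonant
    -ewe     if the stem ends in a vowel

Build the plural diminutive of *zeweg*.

zewegeneewe

The final sound of *zeweg* is /g/, which is a consonant, so the diminutive suffix is -ene, giving *zewegene*.
The diminutive form *zewegene*: final sound = /e/, a vowel → -ewe → *zewegeneewe*.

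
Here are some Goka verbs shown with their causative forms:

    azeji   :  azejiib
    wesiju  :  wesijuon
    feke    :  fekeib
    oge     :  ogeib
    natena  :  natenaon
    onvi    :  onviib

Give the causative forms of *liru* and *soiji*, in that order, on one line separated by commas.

Looking at the last vowel of each stem: -ib when the last vowel of the stem is a front vowel (*azeji*, *feke*, *oge*, *onvi*); -on when the last vowel of the stem is a back vowel (*wesiju*, *natena*).
*liru*: last vowel = /u/, a back vowel → -on → *liruon*.
*soiji* — last vowel /i/ (a front vowel) → -ib → *soijiib*.

liruon, soijiib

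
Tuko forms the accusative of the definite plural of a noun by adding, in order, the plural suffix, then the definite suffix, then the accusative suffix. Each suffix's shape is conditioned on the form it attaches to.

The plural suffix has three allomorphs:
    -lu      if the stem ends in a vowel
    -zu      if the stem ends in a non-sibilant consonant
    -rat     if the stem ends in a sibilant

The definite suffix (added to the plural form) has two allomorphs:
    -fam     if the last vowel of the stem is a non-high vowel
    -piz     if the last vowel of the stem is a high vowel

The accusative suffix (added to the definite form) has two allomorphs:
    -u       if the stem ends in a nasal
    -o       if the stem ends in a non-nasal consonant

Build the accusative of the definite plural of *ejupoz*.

ejupozratfamu

The final sound of *ejupoz* is /z/, which is a sibilant, so the plural suffix is -rat, giving *ejupozrat*.
The plural form *ejupozrat*: last vowel = /a/, a non-high vowel → -fam → *ejupozratfam*.
The definite form *ejupozratfam*: final consonant = /m/, a nasal → -u → *ejupozratfamu*.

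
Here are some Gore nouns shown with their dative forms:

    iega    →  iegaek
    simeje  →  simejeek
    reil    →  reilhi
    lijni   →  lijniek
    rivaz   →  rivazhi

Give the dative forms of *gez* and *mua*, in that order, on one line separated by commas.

gezhi, muaek

The pattern is consonant vs. vowel: -hi when the stem ends in a consonant (*reil*, *rivaz*); -ek when the stem ends in a vowel (*iega*, *simeje*, *lijni*).
The final sound of *gez* is /z/, which is a consonant, so the suffix is -hi, giving *gezhi*.
*mua*: final sound = /a/, a vowel → -ek → *muaek*.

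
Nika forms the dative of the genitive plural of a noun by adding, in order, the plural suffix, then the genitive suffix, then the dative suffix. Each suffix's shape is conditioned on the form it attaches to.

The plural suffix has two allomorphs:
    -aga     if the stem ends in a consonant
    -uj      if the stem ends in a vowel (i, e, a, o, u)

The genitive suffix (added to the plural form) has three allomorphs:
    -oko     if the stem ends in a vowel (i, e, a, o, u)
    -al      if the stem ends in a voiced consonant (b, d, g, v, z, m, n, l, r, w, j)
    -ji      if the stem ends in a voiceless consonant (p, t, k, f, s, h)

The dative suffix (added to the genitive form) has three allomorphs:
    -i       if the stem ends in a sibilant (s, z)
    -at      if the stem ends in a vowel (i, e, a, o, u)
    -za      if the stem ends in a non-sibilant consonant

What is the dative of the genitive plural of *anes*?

The final sound of *anes* is /s/, which is a consonant, so the plural suffix is -aga, giving *anesaga*.
Since the final sound of the plural form *anesaga* is /a/ (a vowel), it takes -oko, giving *anesagaoko*.
The genitive form *anesagaoko*: final sound = /o/, a vowel → -at → *anesagaokoat*.

anesagaokoat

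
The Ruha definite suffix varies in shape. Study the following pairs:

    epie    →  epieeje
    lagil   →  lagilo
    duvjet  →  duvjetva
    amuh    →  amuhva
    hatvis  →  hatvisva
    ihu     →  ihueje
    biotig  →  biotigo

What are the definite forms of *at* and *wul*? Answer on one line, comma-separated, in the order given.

atva, wulo

The suffix is conditioned by the final sound: -va when the stem ends in a voiceless consonant (*duvjet*, *amuh*, *hatvis*); -o when the stem ends in a voiced consonant (*lagil*, *biotig*); -eje when the stem ends in a vowel (*epie*, *ihu*).
Since the final sound of *at* is /t/ (a voiceless consonant), it takes -va, giving *atva*.
Since the final sound of *wul* is /l/ (a voiced consonant), it takes -o, giving *wulo*.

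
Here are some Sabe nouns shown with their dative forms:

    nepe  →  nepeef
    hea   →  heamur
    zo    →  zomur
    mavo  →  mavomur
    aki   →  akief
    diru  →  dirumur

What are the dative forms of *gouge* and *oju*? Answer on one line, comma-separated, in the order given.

gougeef, ojumur

The suffix is conditioned by the last vowel: -ef when the last vowel of the stem is a front vowel (*nepe*, *aki*); -mur when the last vowel of the stem is a back vowel (*hea*, *zo*, *mavo*, *diru*).
*gouge* — last vowel /e/ (a front vowel) → -ef → *gougeef*.
Since the last vowel of *oju* is /u/ (a back vowel), it takes -mur, giving *ojumur*.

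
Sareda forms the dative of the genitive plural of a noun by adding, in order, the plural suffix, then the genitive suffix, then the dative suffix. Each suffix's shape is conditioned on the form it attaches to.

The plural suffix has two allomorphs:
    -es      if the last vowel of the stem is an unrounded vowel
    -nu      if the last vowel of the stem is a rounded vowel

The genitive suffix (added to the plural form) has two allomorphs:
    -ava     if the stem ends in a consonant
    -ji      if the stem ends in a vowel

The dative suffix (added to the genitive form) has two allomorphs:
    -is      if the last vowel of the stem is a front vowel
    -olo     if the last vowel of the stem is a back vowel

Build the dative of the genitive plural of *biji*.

*biji*: last vowel = /i/, an unrounded vowel → -es → *bijies*.
The plural form *bijies*: final sound = /s/, a consonant → -ava → *bijiesava*.
The genitive form *bijiesava*: last vowel = /a/, a back vowel → -olo → *bijiesavaolo*.

bijiesavaolo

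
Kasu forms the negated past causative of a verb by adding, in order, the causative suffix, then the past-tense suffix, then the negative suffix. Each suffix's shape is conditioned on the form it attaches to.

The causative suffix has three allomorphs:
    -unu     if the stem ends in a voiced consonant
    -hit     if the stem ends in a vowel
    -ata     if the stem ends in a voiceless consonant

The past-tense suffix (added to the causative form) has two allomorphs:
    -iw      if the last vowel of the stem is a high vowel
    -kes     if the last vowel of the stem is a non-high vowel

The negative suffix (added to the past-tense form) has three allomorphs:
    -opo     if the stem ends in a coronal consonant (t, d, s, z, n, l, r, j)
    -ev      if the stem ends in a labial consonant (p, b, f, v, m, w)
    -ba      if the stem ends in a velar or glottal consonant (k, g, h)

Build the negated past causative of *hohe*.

hohehitiwev

*hohe*: final sound = /e/, a vowel → -hit → *hohehit*.
Since the last vowel of the causative form *hohehit* is /i/ (a high vowel), it takes -iw, giving *hohehitiw*.
Since the final consonant of the past-tense form *hohehitiw* is /w/ (labial), it takes -ev, giving *hohehitiwev*.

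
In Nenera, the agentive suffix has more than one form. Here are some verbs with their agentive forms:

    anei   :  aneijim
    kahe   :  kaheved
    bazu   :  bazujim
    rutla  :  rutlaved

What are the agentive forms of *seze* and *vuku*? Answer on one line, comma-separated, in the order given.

sezeved, vukujim

Looking at the last vowel of each stem: -jim when the last vowel of the stem is a high vowel (*anei*, *bazu*); -ved when the last vowel of the stem is a non-high vowel (*kahe*, *rutla*).
*seze*: last vowel = /e/, a non-high vowel → -ved → *sezeved*.
*vuku*: last vowel = /u/, a high vowel → -jim → *vukujim*.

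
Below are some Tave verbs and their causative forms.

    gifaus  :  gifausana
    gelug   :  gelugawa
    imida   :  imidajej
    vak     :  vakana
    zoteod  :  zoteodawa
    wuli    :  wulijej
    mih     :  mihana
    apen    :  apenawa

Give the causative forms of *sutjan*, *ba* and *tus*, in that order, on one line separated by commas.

sutjanawa, bajej, tusana

The pattern is voicing of the final sound: -ana when the stem ends in a voiceless consonant (*gifaus*, *vak*, *mih*); -awa when the stem ends in a voiced consonant (*gelug*, *zoteod*, *apen*); -jej when the stem ends in a vowel (*imida*, *wuli*).
The final sound of *sutjan* is /n/, which is a voiced consonant, so the suffix is -awa, giving *sutjanawa*.
Since the final sound of *ba* is /a/ (a vowel), it takes -jej, giving *bajej*.
Since the final sound of *tus* is /s/ (a voiceless consonant), it takes -ana, giving *tusana*.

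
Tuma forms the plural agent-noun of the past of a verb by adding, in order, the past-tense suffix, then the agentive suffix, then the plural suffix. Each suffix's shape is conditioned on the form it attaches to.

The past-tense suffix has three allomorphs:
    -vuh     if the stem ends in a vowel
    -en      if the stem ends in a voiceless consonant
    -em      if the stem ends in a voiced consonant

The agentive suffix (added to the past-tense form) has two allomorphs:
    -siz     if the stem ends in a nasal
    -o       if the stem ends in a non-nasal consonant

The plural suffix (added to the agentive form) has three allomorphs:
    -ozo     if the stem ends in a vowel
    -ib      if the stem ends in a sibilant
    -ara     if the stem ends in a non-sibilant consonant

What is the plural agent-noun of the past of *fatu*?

fatuvuhoozo

*fatu* — final sound /u/ (a vowel) → -vuh → *fatuvuh*.
Since the final consonant of the past-tense form *fatuvuh* is /h/ (non-nasal), it takes -o, giving *fatuvuho*.
The final sound of the agentive form *fatuvuho* is /o/, which is a vowel, so the plural suffix is -ozo, giving *fatuvuhoozo*.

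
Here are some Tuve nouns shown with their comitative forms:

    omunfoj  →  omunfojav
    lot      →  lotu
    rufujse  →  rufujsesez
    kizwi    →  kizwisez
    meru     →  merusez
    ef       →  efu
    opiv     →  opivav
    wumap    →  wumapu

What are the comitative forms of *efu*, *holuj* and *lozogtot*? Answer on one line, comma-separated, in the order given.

efusez, holujav, lozogtotu

Looking at the final sound of each stem: -u when the stem ends in a voiceless consonant (*lot*, *ef*, *wumap*); -av when the stem ends in a voiced consonant (*omunfoj*, *opiv*); -sez when the stem ends in a vowel (*rufujse*, *kizwi*, *meru*).
*efu* — final sound /u/ (a vowel) → -sez → *efusez*.
Since the final sound of *holuj* is /j/ (a voiced consonant), it takes -av, giving *holujav*.
*lozogtot* — final sound /t/ (a voiceless consonant) → -u → *lozogtotu*.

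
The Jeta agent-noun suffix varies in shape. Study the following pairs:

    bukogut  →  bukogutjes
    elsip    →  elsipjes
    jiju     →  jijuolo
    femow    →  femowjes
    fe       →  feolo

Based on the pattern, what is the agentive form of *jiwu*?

jiwuolo

The suffix is conditioned by the final sound: -jes when the stem ends in a consonant (*bukogut*, *elsip*, *femow*); -olo when the stem ends in a vowel (*jiju*, *fe*).
Since the final sound of *jiwu* is /u/ (a vowel), it takes -olo, giving *jiwuolo*.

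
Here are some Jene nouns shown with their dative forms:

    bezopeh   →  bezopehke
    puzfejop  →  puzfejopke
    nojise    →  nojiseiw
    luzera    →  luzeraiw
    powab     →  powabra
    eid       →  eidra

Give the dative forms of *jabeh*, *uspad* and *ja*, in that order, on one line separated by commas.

Looking at the final sound of each stem: -ke when the stem ends in a voiceless consonant (*bezopeh*, *puzfejop*); -ra when the stem ends in a voiced consonant (*powab*, *eid*); -iw when the stem ends in a vowel (*nojise*, *luzera*).
*jabeh*: final sound = /h/, a voiceless consonant → -ke → *jabehke*.
*uspad* — final sound /d/ (a voiced consonant) → -ra → *uspadra*.
*ja*: final sound = /a/, a vowel → -iw → *jaiw*.

jabehke, uspadra, jaiw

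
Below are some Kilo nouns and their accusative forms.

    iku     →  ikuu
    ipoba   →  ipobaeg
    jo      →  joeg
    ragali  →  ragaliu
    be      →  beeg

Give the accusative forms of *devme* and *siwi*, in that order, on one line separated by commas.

The pattern is height harmony: -u when the last vowel of the stem is a high vowel (*iku*, *ragali*); -eg when the last vowel of the stem is a non-high vowel (*ipoba*, *jo*, *be*).
*devme*: last vowel = /e/, a non-high vowel → -eg → *devmeeg*.
The last vowel of *siwi* is /i/, which is a high vowel, so the suffix is -u, giving *siwiu*.

devmeeg, siwiu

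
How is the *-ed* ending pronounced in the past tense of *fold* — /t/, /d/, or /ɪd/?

/ɪd/

The stem *fold* ends in /t/ or /d/.
The -ed suffix is realized as /ɪd/ after /t, d/; as /t/ after other voiceless consonants; and as /d/ after other voiced sounds.
So -ed on *fold* is pronounced /ɪd/.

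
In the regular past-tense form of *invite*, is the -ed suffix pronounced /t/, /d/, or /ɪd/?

/ɪd/

The stem *invite* ends in /t/ or /d/.
The -ed suffix is realized as /ɪd/ after /t, d/; as /t/ after other voiceless consonants; and as /d/ after other voiced sounds.
So -ed on *invite* is pronounced /ɪd/.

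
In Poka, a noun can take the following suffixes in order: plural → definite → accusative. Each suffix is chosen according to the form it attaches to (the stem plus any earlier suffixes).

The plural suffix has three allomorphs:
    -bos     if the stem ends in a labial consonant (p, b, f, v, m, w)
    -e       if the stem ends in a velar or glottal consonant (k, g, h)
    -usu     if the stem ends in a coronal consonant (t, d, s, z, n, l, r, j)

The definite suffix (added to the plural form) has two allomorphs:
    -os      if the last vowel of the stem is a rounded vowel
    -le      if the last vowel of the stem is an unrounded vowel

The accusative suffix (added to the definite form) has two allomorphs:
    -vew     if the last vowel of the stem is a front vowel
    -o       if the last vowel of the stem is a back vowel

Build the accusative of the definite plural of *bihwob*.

bihwobbososo

The final consonant of *bihwob* is /b/, which is labial, so the plural suffix is -bos, giving *bihwobbos*.
Since the last vowel of the plural form *bihwobbos* is /o/ (a rounded vowel), it takes -os, giving *bihwobbosos*.
The last vowel of the definite form *bihwobbosos* is /o/, which is a back vowel, so the accusative suffix is -o, giving *bihwobbososo*.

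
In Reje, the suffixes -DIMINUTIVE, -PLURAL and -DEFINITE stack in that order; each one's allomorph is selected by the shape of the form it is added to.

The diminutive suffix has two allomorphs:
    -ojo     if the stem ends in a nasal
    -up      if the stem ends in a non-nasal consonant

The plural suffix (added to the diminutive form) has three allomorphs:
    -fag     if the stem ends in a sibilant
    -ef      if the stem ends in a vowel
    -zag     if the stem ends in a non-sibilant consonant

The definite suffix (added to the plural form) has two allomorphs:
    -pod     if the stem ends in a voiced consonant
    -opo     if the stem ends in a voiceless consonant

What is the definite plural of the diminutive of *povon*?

*povon* — final consonant /n/ (a nasal) → -ojo → *povonojo*.
The diminutive form *povonojo*: final sound = /o/, a vowel → -ef → *povonojoef*.
Since the final consonant of the plural form *povonojoef* is /f/ (voiceless), it takes -opo, giving *povonojoefopo*.

povonojoefopo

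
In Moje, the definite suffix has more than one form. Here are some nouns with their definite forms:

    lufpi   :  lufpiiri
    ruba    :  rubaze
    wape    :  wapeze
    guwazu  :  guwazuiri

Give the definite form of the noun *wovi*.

woviiri

The pattern is height harmony: -iri when the last vowel of the stem is a high vowel (*lufpi*, *guwazu*); -ze when the last vowel of the stem is a non-high vowel (*ruba*, *wape*).
*wovi* — last vowel /i/ (a high vowel) → -iri → *woviiri*.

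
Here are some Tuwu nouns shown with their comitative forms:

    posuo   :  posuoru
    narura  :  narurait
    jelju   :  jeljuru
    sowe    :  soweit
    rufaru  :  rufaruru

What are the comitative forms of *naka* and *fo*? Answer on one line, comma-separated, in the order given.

nakait, foru

The pattern is rounding harmony: -ru when the last vowel of the stem is a rounded vowel (*posuo*, *jelju*, *rufaru*); -it when the last vowel of the stem is an unrounded vowel (*narura*, *sowe*).
*naka*: last vowel = /a/, an unrounded vowel → -it → *nakait*.
The last vowel of *fo* is /o/, which is a rounded vowel, so the suffix is -ru, giving *foru*.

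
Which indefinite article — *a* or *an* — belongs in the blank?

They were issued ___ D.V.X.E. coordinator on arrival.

The indefinite article is chosen by the initial *sound* of the following word, not its spelling.
The initialism *D.V.X.E.* is read letter by letter; the first letter, D, is pronounced /diː/, which begins with a consonant sound.
So the article is *a*: They were issued a D.V.X.E. coordinator on arrival.

a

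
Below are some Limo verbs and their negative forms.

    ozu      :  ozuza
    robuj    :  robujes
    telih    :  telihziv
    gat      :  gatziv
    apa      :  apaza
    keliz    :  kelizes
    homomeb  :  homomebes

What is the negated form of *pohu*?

The pattern is voicing of the final sound: -ziv when the stem ends in a voiceless consonant (*telih*, *gat*); -es when the stem ends in a voiced consonant (*robuj*, *keliz*, *homomeb*); -za when the stem ends in a vowel (*ozu*, *apa*).
*pohu* — final sound /u/ (a vowel) → -za → *pohuza*.

pohuza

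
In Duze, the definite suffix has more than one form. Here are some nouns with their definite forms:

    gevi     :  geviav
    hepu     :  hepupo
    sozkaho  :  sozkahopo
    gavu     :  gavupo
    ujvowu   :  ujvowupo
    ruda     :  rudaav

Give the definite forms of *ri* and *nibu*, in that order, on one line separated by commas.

Looking at the last vowel of each stem: -po when the last vowel of the stem is a rounded vowel (*hepu*, *sozkaho*, *gavu*, *ujvowu*); -av when the last vowel of the stem is an unrounded vowel (*gevi*, *ruda*).
*ri*: last vowel = /i/, an unrounded vowel → -av → *riav*.
*nibu*: last vowel = /u/, a rounded vowel → -po → *nibupo*.

riav, nibupo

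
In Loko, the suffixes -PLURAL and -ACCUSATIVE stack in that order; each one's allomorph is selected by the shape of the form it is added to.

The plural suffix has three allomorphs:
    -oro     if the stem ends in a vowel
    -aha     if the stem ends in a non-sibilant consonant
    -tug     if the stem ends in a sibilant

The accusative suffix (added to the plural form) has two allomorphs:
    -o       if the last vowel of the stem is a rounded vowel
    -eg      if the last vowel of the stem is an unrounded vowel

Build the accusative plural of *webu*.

*webu*: final sound = /u/, a vowel → -oro → *webuoro*.
The plural form *webuoro* — last vowel /o/ (a rounded vowel) → -o → *webuoroo*.

webuoroo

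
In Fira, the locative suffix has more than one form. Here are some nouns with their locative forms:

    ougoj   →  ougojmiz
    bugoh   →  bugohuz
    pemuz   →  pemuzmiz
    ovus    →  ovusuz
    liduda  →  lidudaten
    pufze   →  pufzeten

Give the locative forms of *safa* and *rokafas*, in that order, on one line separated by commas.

Looking at the final sound of each stem: -uz when the stem ends in a voiceless consonant (*bugoh*, *ovus*); -miz when the stem ends in a voiced consonant (*ougoj*, *pemuz*); -ten when the stem ends in a vowel (*liduda*, *pufze*).
*safa* — final sound /a/ (a vowel) → -ten → *safaten*.
The final sound of *rokafas* is /s/, which is a voiceless consonant, so the suffix is -uz, giving *rokafasuz*.

safaten, rokafasuz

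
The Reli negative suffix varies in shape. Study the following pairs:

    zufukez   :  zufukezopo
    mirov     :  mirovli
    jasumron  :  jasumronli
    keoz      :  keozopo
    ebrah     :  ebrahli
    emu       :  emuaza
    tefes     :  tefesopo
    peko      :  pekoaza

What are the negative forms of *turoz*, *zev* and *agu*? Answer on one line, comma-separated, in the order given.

The alternation tracks the final sound of the stem — -opo when the stem ends in a sibilant (*zufukez*, *keoz*, *tefes*); -li when the stem ends in a non-sibilant consonant (*mirov*, *jasumron*, *ebrah*); -aza when the stem ends in a vowel (*emu*, *peko*).
*turoz*: final sound = /z/, a sibilant → -opo → *turozopo*.
The final sound of *zev* is /v/, which is a non-sibilant consonant, so the suffix is -li, giving *zevli*.
*agu*: final sound = /u/, a vowel → -aza → *aguaza*.

turozopo, zevli, aguaza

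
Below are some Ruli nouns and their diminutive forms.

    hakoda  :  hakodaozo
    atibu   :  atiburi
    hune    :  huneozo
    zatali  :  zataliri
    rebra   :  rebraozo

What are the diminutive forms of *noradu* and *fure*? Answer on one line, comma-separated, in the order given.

noraduri, fureozo

Looking at the last vowel of each stem: -ri when the last vowel of the stem is a high vowel (*atibu*, *zatali*); -ozo when the last vowel of the stem is a non-high vowel (*hakoda*, *hune*, *rebra*).
*noradu* — last vowel /u/ (a high vowel) → -ri → *noraduri*.
*fure*: last vowel = /e/, a non-high vowel → -ozo → *fureozo*.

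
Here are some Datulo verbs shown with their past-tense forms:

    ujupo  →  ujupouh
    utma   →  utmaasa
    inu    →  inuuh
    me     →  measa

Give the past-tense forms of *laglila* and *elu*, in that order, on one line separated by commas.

laglilaasa, eluuh

The suffix is conditioned by the last vowel: -uh when the last vowel of the stem is a rounded vowel (*ujupo*, *inu*); -asa when the last vowel of the stem is an unrounded vowel (*utma*, *me*).
Since the last vowel of *laglila* is /a/ (an unrounded vowel), it takes -asa, giving *laglilaasa*.
The last vowel of *elu* is /u/, which is a rounded vowel, so the suffix is -uh, giving *eluuh*.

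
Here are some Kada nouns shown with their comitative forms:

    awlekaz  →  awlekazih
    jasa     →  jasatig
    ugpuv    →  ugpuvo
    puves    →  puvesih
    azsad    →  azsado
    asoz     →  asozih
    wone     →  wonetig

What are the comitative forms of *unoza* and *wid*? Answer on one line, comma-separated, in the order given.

unozatig, wido

The pattern is sibilance of the final sound: -ih when the stem ends in a sibilant (*awlekaz*, *puves*, *asoz*); -o when the stem ends in a non-sibilant consonant (*ugpuv*, *azsad*); -tig when the stem ends in a vowel (*jasa*, *wone*).
Since the final sound of *unoza* is /a/ (a vowel), it takes -tig, giving *unozatig*.
*wid* — final sound /d/ (a non-sibilant consonant) → -o → *wido*.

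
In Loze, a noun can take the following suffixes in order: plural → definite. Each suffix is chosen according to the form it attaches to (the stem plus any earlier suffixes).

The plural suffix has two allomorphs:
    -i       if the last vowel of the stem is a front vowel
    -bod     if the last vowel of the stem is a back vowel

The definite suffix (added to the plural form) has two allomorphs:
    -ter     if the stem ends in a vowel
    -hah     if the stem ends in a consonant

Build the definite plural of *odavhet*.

odavhetiter

The last vowel of *odavhet* is /e/, which is a front vowel, so the plural suffix is -i, giving *odavheti*.
The plural form *odavheti* — final sound /i/ (a vowel) → -ter → *odavhetiter*.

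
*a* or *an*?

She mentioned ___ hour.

an

The indefinite article is chosen by the initial *sound* of the following word, not its spelling.
*hour* begins with the sound /aʊ/ (silent h) — a vowel sound.
So the article is *an*: She mentioned an hour.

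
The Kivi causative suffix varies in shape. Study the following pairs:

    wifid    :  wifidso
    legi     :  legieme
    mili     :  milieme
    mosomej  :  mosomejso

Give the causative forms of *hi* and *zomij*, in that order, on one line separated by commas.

hieme, zomijso

The suffix is conditioned by the final sound: -so when the stem ends in a consonant (*wifid*, *mosomej*); -eme when the stem ends in a vowel (*legi*, *mili*).
Since the final sound of *hi* is /i/ (a vowel), it takes -eme, giving *hieme*.
The final sound of *zomij* is /j/, which is a consonant, so the suffix is -so, giving *zomijso*.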